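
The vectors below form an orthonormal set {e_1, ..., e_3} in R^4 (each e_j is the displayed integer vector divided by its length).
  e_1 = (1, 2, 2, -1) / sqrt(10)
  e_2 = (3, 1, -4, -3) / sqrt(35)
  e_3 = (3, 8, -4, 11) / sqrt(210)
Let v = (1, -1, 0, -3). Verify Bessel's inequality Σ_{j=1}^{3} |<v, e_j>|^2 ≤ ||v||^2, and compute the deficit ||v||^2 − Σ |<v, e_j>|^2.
Σ |<v, e_j>|^2 = 161/15; ||v||^2 = 11; deficit = 4/15

Write each e_j = u_j / sqrt(<u_j, u_j>) where u_j is the displayed integer vector. Then <v, e_j> = <v, u_j> / sqrt(<u_j, u_j>), so |<v, e_j>|^2 = <v, u_j>^2 / <u_j, u_j>.
Coefficients: <v, e_1> = 2/sqrt(10), <v, e_2> = 11/sqrt(35), <v, e_3> = -38/sqrt(210).
Square and sum: Σ |<v, e_j>|^2 = 161/15.
Compute ||v||^2 = v·v = 11.
Deficit = 11 − 161/15 = 4/15 ≥ 0, confirming Bessel's inequality. (The deficit equals ||v − Σ <v,e_j> e_j||^2, the squared distance from v to span{e_j}.)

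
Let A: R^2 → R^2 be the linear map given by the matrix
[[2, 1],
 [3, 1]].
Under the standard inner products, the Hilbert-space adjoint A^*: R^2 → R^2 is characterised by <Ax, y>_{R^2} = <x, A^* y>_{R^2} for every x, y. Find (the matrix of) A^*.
A^* = A^T =
[[2, 3],
 [1, 1]]

For real matrices with standard dot products, the defining identity <Ax, y> = <x, A^* y> gives (Ax)^T y = x^T (A^*) y, i.e. x^T A^T y = x^T (A^*) y. Since this holds for all x, y, we must have A^* = A^T. Therefore
A^* =
[[2, 3],
 [1, 1]].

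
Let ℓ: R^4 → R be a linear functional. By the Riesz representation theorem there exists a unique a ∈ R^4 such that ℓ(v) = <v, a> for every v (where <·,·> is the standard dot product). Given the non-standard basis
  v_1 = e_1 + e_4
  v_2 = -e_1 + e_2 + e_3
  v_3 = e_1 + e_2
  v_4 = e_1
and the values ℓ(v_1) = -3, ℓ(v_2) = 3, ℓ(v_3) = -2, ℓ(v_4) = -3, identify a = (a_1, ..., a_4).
a = (-3, 1, -1, 0)

Write a = (a_1, ..., a_4) in the standard basis. For each basis vector v_i, ℓ(v_i) = <v_i, a> is a linear equation in the a_j's. Collect the n equations into a matrix system V a = ℓ, where row i of V is v_i (expressed in the standard basis). Since V is invertible (lower-triangular with 1s on the diagonal, up to permutation), solve by back-substitution:
  V =
[[1, 0, 0, 1],
 [-1, 1, 1, 0],
 [1, 1, 0, 0],
 [1, 0, 0, 0]]
  V a = (-3, 3, -2, -3)
Solving gives a = (-3, 1, -1, 0).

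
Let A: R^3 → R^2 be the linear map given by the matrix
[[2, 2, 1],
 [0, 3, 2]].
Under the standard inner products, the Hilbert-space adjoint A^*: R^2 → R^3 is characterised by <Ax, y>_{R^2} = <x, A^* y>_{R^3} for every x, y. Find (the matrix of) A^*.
A^* = A^T =
[[2, 0],
 [2, 3],
 [1, 2]]

For real matrices with standard dot products, the defining identity <Ax, y> = <x, A^* y> gives (Ax)^T y = x^T (A^*) y, i.e. x^T A^T y = x^T (A^*) y. Since this holds for all x, y, we must have A^* = A^T. Therefore
A^* =
[[2, 0],
 [2, 3],
 [1, 2]].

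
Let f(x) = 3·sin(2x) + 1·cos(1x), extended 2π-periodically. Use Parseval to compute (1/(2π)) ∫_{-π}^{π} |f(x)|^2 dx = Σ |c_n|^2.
Σ |c_n|^2 = 5

Expand |f|^2 and use orthogonality of {sin(nx), cos(mx)} on [-π, π]:
  ∫_{-π}^{π} sin(nx)^2 dx = π, ∫ cos(mx)^2 dx = π, and cross terms integrate to 0.
So ∫_{-π}^{π} f(x)^2 dx = 3^2 · π + 1^2 · π = (9 + 1)π.
Divide by 2π: (9 + 1)/2 = 5.
By Parseval, this equals Σ |c_n|^2.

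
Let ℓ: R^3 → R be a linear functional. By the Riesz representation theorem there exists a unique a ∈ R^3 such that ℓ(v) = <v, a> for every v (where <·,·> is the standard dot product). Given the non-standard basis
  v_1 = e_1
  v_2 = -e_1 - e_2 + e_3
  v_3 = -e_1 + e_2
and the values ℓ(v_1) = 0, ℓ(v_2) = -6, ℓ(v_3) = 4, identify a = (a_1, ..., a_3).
a = (0, 4, -2)

Write a = (a_1, ..., a_3) in the standard basis. For each basis vector v_i, ℓ(v_i) = <v_i, a> is a linear equation in the a_j's. Collect the n equations into a matrix system V a = ℓ, where row i of V is v_i (expressed in the standard basis). Since V is invertible (lower-triangular with 1s on the diagonal, up to permutation), solve by back-substitution:
  V =
[[1, 0, 0],
 [-1, -1, 1],
 [-1, 1, 0]]
  V a = (0, -6, 4)
Solving gives a = (0, 4, -2).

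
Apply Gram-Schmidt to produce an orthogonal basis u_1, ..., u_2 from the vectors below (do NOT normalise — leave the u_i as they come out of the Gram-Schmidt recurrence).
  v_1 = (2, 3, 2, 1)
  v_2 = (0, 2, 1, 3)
Orthogonal basis:
  u_1 = (2, 3, 2, 1)
  u_2 = (-11/9, 1/6, -2/9, 43/18)

Apply the Gram-Schmidt recurrence
  u_1 = v_1
  u_i = v_i − Σ_{j<i} ((v_i · u_j) / (u_j · u_j)) · u_j.

Step by step this gives:
  u_1 = (2, 3, 2, 1)
  u_2 = (-11/9, 1/6, -2/9, 43/18)

Orthogonality check:
  u_2 · u_1 = 0 (should be 0)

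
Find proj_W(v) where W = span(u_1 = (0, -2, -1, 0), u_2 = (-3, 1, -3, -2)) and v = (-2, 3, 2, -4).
proj_W(v) = (-63/38, 151/38, 1/19, -21/19)

Set up U = [u_1 | ... | u_2] ∈ R^(4×2). The projector onto W = col(U) is P = U (U^T U)^(-1) U^T.
Compute U^T U =
  [5, 1]
  [1, 23],
and U^T v = (-8, 11).
Solve U^T U · c = U^T v for the coefficients: c = (-65/38, 21/38). The projection is proj_W(v) = U c.
Check: (v - proj_W(v)) · u_1 = 0  (should be 0).
Check: (v - proj_W(v)) · u_2 = 0  (should be 0).
Result: proj_W(v) = (-63/38, 151/38, 1/19, -21/19).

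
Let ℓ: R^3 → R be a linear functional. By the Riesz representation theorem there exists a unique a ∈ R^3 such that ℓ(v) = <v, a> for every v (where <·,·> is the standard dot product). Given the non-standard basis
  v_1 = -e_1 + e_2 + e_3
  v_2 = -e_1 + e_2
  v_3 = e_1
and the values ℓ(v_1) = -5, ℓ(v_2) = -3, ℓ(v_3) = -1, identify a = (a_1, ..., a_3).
a = (-1, -4, -2)

Write a = (a_1, ..., a_3) in the standard basis. For each basis vector v_i, ℓ(v_i) = <v_i, a> is a linear equation in the a_j's. Collect the n equations into a matrix system V a = ℓ, where row i of V is v_i (expressed in the standard basis). Since V is invertible (lower-triangular with 1s on the diagonal, up to permutation), solve by back-substitution:
  V =
[[-1, 1, 1],
 [-1, 1, 0],
 [1, 0, 0]]
  V a = (-5, -3, -1)
Solving gives a = (-1, -4, -2).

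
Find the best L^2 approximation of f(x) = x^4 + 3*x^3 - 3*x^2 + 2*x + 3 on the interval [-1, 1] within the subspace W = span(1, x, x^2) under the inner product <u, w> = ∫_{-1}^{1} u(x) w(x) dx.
g(x) = -15*x^2/7 + 19*x/5 + 102/35

The best approximation g ∈ W is the orthogonal projection of f onto W. Writing g = a_0 + a_1 x + a_2 x^2, the coefficients solve the normal equations G · a = b where
  G_{ij} = <φ_i, φ_j> and b_i = <f, φ_i>, with φ_0 = 1, φ_1 = x, φ_2 = x^2.
G =
  [2, 0, 2/3]
  [0, 2/3, 0]
  [2/3, 0, 2/5],
b = (22/5, 38/15, 38/35).
Solving gives a_0 = 102/35, a_1 = 19/5, a_2 = -15/7, so
  g(x) = -15*x^2/7 + 19*x/5 + 102/35.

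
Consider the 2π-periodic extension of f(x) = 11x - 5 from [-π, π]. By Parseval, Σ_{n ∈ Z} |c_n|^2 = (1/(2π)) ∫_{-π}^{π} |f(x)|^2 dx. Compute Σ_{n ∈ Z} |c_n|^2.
Σ |c_n|^2 = 121π^2/3 + 25

Expand and integrate term by term over [-π, π]:
  ∫ (11x)^2 dx = 121·(2π^3/3); ∫ 2·11·(-5)·x dx = 0 (odd integrand); ∫ (-5)^2 dx = 25·2π.
So (1/(2π)) ∫_{-π}^{π} (11x - 5)^2 dx = 121π^2/3 + 25 = 121π^2/3 + 25.
Parseval ⇒ Σ |c_n|^2 = 121π^2/3 + 25.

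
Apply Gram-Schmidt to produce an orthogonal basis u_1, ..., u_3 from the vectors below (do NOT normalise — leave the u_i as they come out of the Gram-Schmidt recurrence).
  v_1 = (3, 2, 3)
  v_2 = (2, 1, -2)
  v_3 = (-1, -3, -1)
Orthogonal basis:
  u_1 = (3, 2, 3)
  u_2 = (19/11, 9/11, -25/11)
  u_3 = (98/97, -168/97, 14/97)

Apply the Gram-Schmidt recurrence
  u_1 = v_1
  u_i = v_i − Σ_{j<i} ((v_i · u_j) / (u_j · u_j)) · u_j.

Step by step this gives:
  u_1 = (3, 2, 3)
  u_2 = (19/11, 9/11, -25/11)
  u_3 = (98/97, -168/97, 14/97)

Orthogonality check:
  u_2 · u_1 = 0 (should be 0)
  u_3 · u_1 = 0 (should be 0)
  u_3 · u_2 = 0 (should be 0)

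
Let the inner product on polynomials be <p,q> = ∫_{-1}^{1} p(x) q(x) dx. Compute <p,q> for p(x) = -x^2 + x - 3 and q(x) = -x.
<p,q> = -2/3

Expand the product: p(x)·q(x) = x^3 - x^2 + 3*x.
∫_{-1}^{1} of each monomial x^k gives [2/(k+1) if k even, 0 if k odd]. Integrating term-by-term (or equivalently evaluating the antiderivative F(x) = x^4/4 - x^3/3 + 3*x^2/2 at the endpoints):
  F(1) − F(−1) = 17/12 − (25/12) = -2/3.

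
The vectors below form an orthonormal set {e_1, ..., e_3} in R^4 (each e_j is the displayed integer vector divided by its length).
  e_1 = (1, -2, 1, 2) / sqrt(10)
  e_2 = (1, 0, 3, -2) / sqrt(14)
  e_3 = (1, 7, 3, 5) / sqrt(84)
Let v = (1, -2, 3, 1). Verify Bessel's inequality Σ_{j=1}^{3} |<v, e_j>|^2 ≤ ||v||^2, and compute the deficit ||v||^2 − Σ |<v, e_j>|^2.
Σ |<v, e_j>|^2 = 175/12; ||v||^2 = 15; deficit = 5/12

Write each e_j = u_j / sqrt(<u_j, u_j>) where u_j is the displayed integer vector. Then <v, e_j> = <v, u_j> / sqrt(<u_j, u_j>), so |<v, e_j>|^2 = <v, u_j>^2 / <u_j, u_j>.
Coefficients: <v, e_1> = 10/sqrt(10), <v, e_2> = 8/sqrt(14), <v, e_3> = 1/sqrt(84).
Square and sum: Σ |<v, e_j>|^2 = 175/12.
Compute ||v||^2 = v·v = 15.
Deficit = 15 − 175/12 = 5/12 ≥ 0, confirming Bessel's inequality. (The deficit equals ||v − Σ <v,e_j> e_j||^2, the squared distance from v to span{e_j}.)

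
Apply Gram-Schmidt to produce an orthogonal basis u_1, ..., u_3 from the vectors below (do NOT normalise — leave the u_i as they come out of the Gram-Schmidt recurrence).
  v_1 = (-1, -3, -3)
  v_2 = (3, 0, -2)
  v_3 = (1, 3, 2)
Orthogonal basis:
  u_1 = (-1, -3, -3)
  u_2 = (60/19, 9/19, -29/19)
  u_3 = (-27/119, 99/238, -81/238)

Apply the Gram-Schmidt recurrence
  u_1 = v_1
  u_i = v_i − Σ_{j<i} ((v_i · u_j) / (u_j · u_j)) · u_j.

Step by step this gives:
  u_1 = (-1, -3, -3)
  u_2 = (60/19, 9/19, -29/19)
  u_3 = (-27/119, 99/238, -81/238)

Orthogonality check:
  u_2 · u_1 = 0 (should be 0)
  u_3 · u_1 = 0 (should be 0)
  u_3 · u_2 = 0 (should be 0)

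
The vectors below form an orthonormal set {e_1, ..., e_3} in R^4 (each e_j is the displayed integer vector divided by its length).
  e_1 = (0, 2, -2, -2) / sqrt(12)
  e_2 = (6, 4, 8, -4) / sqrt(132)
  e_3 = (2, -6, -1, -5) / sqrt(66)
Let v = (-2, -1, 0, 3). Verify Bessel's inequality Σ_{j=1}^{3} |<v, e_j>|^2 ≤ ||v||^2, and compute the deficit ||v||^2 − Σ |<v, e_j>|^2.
Σ |<v, e_j>|^2 = 83/6; ||v||^2 = 14; deficit = 1/6

Write each e_j = u_j / sqrt(<u_j, u_j>) where u_j is the displayed integer vector. Then <v, e_j> = <v, u_j> / sqrt(<u_j, u_j>), so |<v, e_j>|^2 = <v, u_j>^2 / <u_j, u_j>.
Coefficients: <v, e_1> = -8/sqrt(12), <v, e_2> = -28/sqrt(132), <v, e_3> = -13/sqrt(66).
Square and sum: Σ |<v, e_j>|^2 = 83/6.
Compute ||v||^2 = v·v = 14.
Deficit = 14 − 83/6 = 1/6 ≥ 0, confirming Bessel's inequality. (The deficit equals ||v − Σ <v,e_j> e_j||^2, the squared distance from v to span{e_j}.)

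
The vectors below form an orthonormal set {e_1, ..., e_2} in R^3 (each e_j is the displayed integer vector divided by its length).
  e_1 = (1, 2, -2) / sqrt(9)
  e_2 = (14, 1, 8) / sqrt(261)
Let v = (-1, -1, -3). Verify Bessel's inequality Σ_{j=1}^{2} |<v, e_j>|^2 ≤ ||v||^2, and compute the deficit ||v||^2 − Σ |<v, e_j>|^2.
Σ |<v, e_j>|^2 = 198/29; ||v||^2 = 11; deficit = 121/29

Write each e_j = u_j / sqrt(<u_j, u_j>) where u_j is the displayed integer vector. Then <v, e_j> = <v, u_j> / sqrt(<u_j, u_j>), so |<v, e_j>|^2 = <v, u_j>^2 / <u_j, u_j>.
Coefficients: <v, e_1> = 3/sqrt(9), <v, e_2> = -39/sqrt(261).
Square and sum: Σ |<v, e_j>|^2 = 198/29.
Compute ||v||^2 = v·v = 11.
Deficit = 11 − 198/29 = 121/29 ≥ 0, confirming Bessel's inequality. (The deficit equals ||v − Σ <v,e_j> e_j||^2, the squared distance from v to span{e_j}.)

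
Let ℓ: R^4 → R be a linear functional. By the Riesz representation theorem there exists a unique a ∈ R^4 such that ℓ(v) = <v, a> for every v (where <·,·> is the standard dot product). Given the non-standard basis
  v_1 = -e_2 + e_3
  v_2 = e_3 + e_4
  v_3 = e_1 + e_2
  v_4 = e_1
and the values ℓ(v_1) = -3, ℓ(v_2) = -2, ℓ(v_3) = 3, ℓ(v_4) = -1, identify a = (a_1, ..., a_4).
a = (-1, 4, 1, -3)

Write a = (a_1, ..., a_4) in the standard basis. For each basis vector v_i, ℓ(v_i) = <v_i, a> is a linear equation in the a_j's. Collect the n equations into a matrix system V a = ℓ, where row i of V is v_i (expressed in the standard basis). Since V is invertible (lower-triangular with 1s on the diagonal, up to permutation), solve by back-substitution:
  V =
[[0, -1, 1, 0],
 [0, 0, 1, 1],
 [1, 1, 0, 0],
 [1, 0, 0, 0]]
  V a = (-3, -2, 3, -1)
Solving gives a = (-1, 4, 1, -3).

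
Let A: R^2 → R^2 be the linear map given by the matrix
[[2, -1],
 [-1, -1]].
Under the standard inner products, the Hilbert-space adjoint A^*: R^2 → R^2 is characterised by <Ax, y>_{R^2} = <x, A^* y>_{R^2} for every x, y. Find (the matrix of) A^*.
A^* = A^T =
[[2, -1],
 [-1, -1]]

For real matrices with standard dot products, the defining identity <Ax, y> = <x, A^* y> gives (Ax)^T y = x^T (A^*) y, i.e. x^T A^T y = x^T (A^*) y. Since this holds for all x, y, we must have A^* = A^T. Therefore
A^* =
[[2, -1],
 [-1, -1]].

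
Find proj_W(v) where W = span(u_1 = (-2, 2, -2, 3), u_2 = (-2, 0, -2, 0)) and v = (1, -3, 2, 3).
proj_W(v) = (3/2, 6/13, 3/2, 9/13)

Set up U = [u_1 | ... | u_2] ∈ R^(4×2). The projector onto W = col(U) is P = U (U^T U)^(-1) U^T.
Compute U^T U =
  [21, 8]
  [8, 8],
and U^T v = (-3, -6).
Solve U^T U · c = U^T v for the coefficients: c = (3/13, -51/52). The projection is proj_W(v) = U c.
Check: (v - proj_W(v)) · u_1 = 0  (should be 0).
Check: (v - proj_W(v)) · u_2 = 0  (should be 0).
Result: proj_W(v) = (3/2, 6/13, 3/2, 9/13).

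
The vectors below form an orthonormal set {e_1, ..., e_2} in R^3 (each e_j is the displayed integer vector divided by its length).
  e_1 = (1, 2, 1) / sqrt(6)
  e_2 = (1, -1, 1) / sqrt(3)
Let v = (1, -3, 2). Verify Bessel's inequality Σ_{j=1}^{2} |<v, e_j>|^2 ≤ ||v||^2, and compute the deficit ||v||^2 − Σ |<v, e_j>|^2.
Σ |<v, e_j>|^2 = 27/2; ||v||^2 = 14; deficit = 1/2

Write each e_j = u_j / sqrt(<u_j, u_j>) where u_j is the displayed integer vector. Then <v, e_j> = <v, u_j> / sqrt(<u_j, u_j>), so |<v, e_j>|^2 = <v, u_j>^2 / <u_j, u_j>.
Coefficients: <v, e_1> = -3/sqrt(6), <v, e_2> = 6/sqrt(3).
Square and sum: Σ |<v, e_j>|^2 = 27/2.
Compute ||v||^2 = v·v = 14.
Deficit = 14 − 27/2 = 1/2 ≥ 0, confirming Bessel's inequality. (The deficit equals ||v − Σ <v,e_j> e_j||^2, the squared distance from v to span{e_j}.)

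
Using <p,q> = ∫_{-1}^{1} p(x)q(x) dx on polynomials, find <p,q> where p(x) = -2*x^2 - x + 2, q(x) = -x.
<p,q> = 2/3

Expand the product: p(x)·q(x) = 2*x^3 + x^2 - 2*x.
∫_{-1}^{1} of each monomial x^k gives [2/(k+1) if k even, 0 if k odd]. Integrating term-by-term (or equivalently evaluating the antiderivative F(x) = x^4/2 + x^3/3 - x^2 at the endpoints):
  F(1) − F(−1) = -1/6 − (-5/6) = 2/3.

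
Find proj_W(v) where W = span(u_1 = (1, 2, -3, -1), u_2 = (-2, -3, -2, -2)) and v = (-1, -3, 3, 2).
proj_W(v) = (-136/105, -89/35, 368/105, 116/105)

Set up U = [u_1 | ... | u_2] ∈ R^(4×2). The projector onto W = col(U) is P = U (U^T U)^(-1) U^T.
Compute U^T U =
  [15, 0]
  [0, 21],
and U^T v = (-18, 1).
Solve U^T U · c = U^T v for the coefficients: c = (-6/5, 1/21). The projection is proj_W(v) = U c.
Check: (v - proj_W(v)) · u_1 = 0  (should be 0).
Check: (v - proj_W(v)) · u_2 = 0  (should be 0).
Result: proj_W(v) = (-136/105, -89/35, 368/105, 116/105).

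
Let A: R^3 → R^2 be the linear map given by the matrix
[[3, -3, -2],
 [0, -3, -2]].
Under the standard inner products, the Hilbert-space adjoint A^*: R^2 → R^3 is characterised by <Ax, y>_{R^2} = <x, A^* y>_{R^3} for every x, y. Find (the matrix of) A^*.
A^* = A^T =
[[3, 0],
 [-3, -3],
 [-2, -2]]

For real matrices with standard dot products, the defining identity <Ax, y> = <x, A^* y> gives (Ax)^T y = x^T (A^*) y, i.e. x^T A^T y = x^T (A^*) y. Since this holds for all x, y, we must have A^* = A^T. Therefore
A^* =
[[3, 0],
 [-3, -3],
 [-2, -2]].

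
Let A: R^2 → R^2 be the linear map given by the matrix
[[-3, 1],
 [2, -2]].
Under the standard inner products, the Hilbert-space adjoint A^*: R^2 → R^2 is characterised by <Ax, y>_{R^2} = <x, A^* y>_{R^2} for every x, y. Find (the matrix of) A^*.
A^* = A^T =
[[-3, 2],
 [1, -2]]

For real matrices with standard dot products, the defining identity <Ax, y> = <x, A^* y> gives (Ax)^T y = x^T (A^*) y, i.e. x^T A^T y = x^T (A^*) y. Since this holds for all x, y, we must have A^* = A^T. Therefore
A^* =
[[-3, 2],
 [1, -2]].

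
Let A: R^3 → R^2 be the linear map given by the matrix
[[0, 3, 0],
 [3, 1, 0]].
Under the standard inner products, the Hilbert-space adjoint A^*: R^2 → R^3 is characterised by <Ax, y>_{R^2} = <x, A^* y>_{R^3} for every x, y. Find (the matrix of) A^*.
A^* = A^T =
[[0, 3],
 [3, 1],
 [0, 0]]

For real matrices with standard dot products, the defining identity <Ax, y> = <x, A^* y> gives (Ax)^T y = x^T (A^*) y, i.e. x^T A^T y = x^T (A^*) y. Since this holds for all x, y, we must have A^* = A^T. Therefore
A^* =
[[0, 3],
 [3, 1],
 [0, 0]].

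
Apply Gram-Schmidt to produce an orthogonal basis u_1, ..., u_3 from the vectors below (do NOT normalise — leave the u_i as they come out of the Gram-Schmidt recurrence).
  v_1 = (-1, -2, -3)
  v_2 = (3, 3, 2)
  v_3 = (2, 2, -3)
Orthogonal basis:
  u_1 = (-1, -2, -3)
  u_2 = (27/14, 6/7, -17/14)
  u_3 = (-65/83, 91/83, -39/83)

Apply the Gram-Schmidt recurrence
  u_1 = v_1
  u_i = v_i − Σ_{j<i} ((v_i · u_j) / (u_j · u_j)) · u_j.

Step by step this gives:
  u_1 = (-1, -2, -3)
  u_2 = (27/14, 6/7, -17/14)
  u_3 = (-65/83, 91/83, -39/83)

Orthogonality check:
  u_2 · u_1 = 0 (should be 0)
  u_3 · u_1 = 0 (should be 0)
  u_3 · u_2 = 0 (should be 0)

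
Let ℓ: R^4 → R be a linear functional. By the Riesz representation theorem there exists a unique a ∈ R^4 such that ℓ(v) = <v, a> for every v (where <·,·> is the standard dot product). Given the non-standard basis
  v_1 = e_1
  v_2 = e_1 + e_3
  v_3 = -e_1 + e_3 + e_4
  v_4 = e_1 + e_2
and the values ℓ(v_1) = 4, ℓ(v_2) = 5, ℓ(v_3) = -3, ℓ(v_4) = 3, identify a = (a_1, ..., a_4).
a = (4, -1, 1, 0)

Write a = (a_1, ..., a_4) in the standard basis. For each basis vector v_i, ℓ(v_i) = <v_i, a> is a linear equation in the a_j's. Collect the n equations into a matrix system V a = ℓ, where row i of V is v_i (expressed in the standard basis). Since V is invertible (lower-triangular with 1s on the diagonal, up to permutation), solve by back-substitution:
  V =
[[1, 0, 0, 0],
 [1, 0, 1, 0],
 [-1, 0, 1, 1],
 [1, 1, 0, 0]]
  V a = (4, 5, -3, 3)
Solving gives a = (4, -1, 1, 0).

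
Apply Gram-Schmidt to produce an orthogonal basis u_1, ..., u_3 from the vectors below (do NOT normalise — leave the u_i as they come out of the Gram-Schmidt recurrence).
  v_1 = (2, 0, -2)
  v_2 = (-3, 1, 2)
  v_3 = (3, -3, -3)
Orthogonal basis:
  u_1 = (2, 0, -2)
  u_2 = (-1/2, 1, -1/2)
  u_3 = (-1, -1, -1)

Apply the Gram-Schmidt recurrence
  u_1 = v_1
  u_i = v_i − Σ_{j<i} ((v_i · u_j) / (u_j · u_j)) · u_j.

Step by step this gives:
  u_1 = (2, 0, -2)
  u_2 = (-1/2, 1, -1/2)
  u_3 = (-1, -1, -1)

Orthogonality check:
  u_2 · u_1 = 0 (should be 0)
  u_3 · u_1 = 0 (should be 0)
  u_3 · u_2 = 0 (should be 0)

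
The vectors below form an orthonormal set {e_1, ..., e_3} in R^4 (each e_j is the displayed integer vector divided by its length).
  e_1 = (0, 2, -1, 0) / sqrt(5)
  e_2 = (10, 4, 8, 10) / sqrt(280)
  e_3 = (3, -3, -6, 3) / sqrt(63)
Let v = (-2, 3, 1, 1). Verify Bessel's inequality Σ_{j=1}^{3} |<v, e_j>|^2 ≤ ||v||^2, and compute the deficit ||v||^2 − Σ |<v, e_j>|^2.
Σ |<v, e_j>|^2 = 21/2; ||v||^2 = 15; deficit = 9/2

Write each e_j = u_j / sqrt(<u_j, u_j>) where u_j is the displayed integer vector. Then <v, e_j> = <v, u_j> / sqrt(<u_j, u_j>), so |<v, e_j>|^2 = <v, u_j>^2 / <u_j, u_j>.
Coefficients: <v, e_1> = 5/sqrt(5), <v, e_2> = 10/sqrt(280), <v, e_3> = -18/sqrt(63).
Square and sum: Σ |<v, e_j>|^2 = 21/2.
Compute ||v||^2 = v·v = 15.
Deficit = 15 − 21/2 = 9/2 ≥ 0, confirming Bessel's inequality. (The deficit equals ||v − Σ <v,e_j> e_j||^2, the squared distance from v to span{e_j}.)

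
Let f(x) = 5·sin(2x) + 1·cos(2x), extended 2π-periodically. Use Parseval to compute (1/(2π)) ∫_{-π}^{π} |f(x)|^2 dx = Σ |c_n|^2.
Σ |c_n|^2 = 13

Expand |f|^2 and use orthogonality of {sin(nx), cos(mx)} on [-π, π]:
  ∫_{-π}^{π} sin(nx)^2 dx = π, ∫ cos(mx)^2 dx = π, and cross terms integrate to 0.
So ∫_{-π}^{π} f(x)^2 dx = 5^2 · π + 1^2 · π = (25 + 1)π.
Divide by 2π: (25 + 1)/2 = 13.
By Parseval, this equals Σ |c_n|^2.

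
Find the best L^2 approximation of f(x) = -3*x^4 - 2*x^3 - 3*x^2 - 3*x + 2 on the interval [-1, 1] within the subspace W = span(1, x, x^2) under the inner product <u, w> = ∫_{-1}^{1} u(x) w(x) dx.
g(x) = -39*x^2/7 - 21*x/5 + 79/35

The best approximation g ∈ W is the orthogonal projection of f onto W. Writing g = a_0 + a_1 x + a_2 x^2, the coefficients solve the normal equations G · a = b where
  G_{ij} = <φ_i, φ_j> and b_i = <f, φ_i>, with φ_0 = 1, φ_1 = x, φ_2 = x^2.
G =
  [2, 0, 2/3]
  [0, 2/3, 0]
  [2/3, 0, 2/5],
b = (4/5, -14/5, -76/105).
Solving gives a_0 = 79/35, a_1 = -21/5, a_2 = -39/7, so
  g(x) = -39*x^2/7 - 21*x/5 + 79/35.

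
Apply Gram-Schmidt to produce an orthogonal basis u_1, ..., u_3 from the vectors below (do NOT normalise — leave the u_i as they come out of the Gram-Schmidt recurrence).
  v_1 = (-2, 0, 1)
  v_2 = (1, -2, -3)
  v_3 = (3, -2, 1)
Orthogonal basis:
  u_1 = (-2, 0, 1)
  u_2 = (-1, -2, -2)
  u_3 = (8/9, -20/9, 16/9)

Apply the Gram-Schmidt recurrence
  u_1 = v_1
  u_i = v_i − Σ_{j<i} ((v_i · u_j) / (u_j · u_j)) · u_j.

Step by step this gives:
  u_1 = (-2, 0, 1)
  u_2 = (-1, -2, -2)
  u_3 = (8/9, -20/9, 16/9)

Orthogonality check:
  u_2 · u_1 = 0 (should be 0)
  u_3 · u_1 = 0 (should be 0)
  u_3 · u_2 = 0 (should be 0)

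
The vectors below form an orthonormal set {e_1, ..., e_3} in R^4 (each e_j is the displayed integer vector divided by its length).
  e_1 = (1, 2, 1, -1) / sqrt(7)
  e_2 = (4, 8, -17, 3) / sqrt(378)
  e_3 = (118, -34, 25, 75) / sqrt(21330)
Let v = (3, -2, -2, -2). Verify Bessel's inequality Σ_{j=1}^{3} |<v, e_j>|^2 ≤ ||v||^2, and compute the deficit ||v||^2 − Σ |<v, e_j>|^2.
Σ |<v, e_j>|^2 = 1571/395; ||v||^2 = 21; deficit = 6724/395

Write each e_j = u_j / sqrt(<u_j, u_j>) where u_j is the displayed integer vector. Then <v, e_j> = <v, u_j> / sqrt(<u_j, u_j>), so |<v, e_j>|^2 = <v, u_j>^2 / <u_j, u_j>.
Coefficients: <v, e_1> = -1/sqrt(7), <v, e_2> = 24/sqrt(378), <v, e_3> = 222/sqrt(21330).
Square and sum: Σ |<v, e_j>|^2 = 1571/395.
Compute ||v||^2 = v·v = 21.
Deficit = 21 − 1571/395 = 6724/395 ≥ 0, confirming Bessel's inequality. (The deficit equals ||v − Σ <v,e_j> e_j||^2, the squared distance from v to span{e_j}.)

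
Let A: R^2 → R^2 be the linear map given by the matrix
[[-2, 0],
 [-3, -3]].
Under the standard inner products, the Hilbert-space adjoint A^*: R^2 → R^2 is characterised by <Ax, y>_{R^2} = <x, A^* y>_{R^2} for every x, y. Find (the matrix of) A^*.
A^* = A^T =
[[-2, -3],
 [0, -3]]

For real matrices with standard dot products, the defining identity <Ax, y> = <x, A^* y> gives (Ax)^T y = x^T (A^*) y, i.e. x^T A^T y = x^T (A^*) y. Since this holds for all x, y, we must have A^* = A^T. Therefore
A^* =
[[-2, -3],
 [0, -3]].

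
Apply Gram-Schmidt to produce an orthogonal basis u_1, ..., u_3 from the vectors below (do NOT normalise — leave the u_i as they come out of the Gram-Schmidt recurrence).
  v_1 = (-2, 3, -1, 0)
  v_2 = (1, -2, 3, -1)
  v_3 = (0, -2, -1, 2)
Orthogonal basis:
  u_1 = (-2, 3, -1, 0)
  u_2 = (-4/7, 5/14, 31/14, -1)
  u_3 = (-103/89, -58/89, 32/89, 109/89)

Apply the Gram-Schmidt recurrence
  u_1 = v_1
  u_i = v_i − Σ_{j<i} ((v_i · u_j) / (u_j · u_j)) · u_j.

Step by step this gives:
  u_1 = (-2, 3, -1, 0)
  u_2 = (-4/7, 5/14, 31/14, -1)
  u_3 = (-103/89, -58/89, 32/89, 109/89)

Orthogonality check:
  u_2 · u_1 = 0 (should be 0)
  u_3 · u_1 = 0 (should be 0)
  u_3 · u_2 = 0 (should be 0)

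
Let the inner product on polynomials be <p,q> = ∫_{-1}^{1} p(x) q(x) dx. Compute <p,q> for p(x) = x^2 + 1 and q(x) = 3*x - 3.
<p,q> = -8

Expand the product: p(x)·q(x) = 3*x^3 - 3*x^2 + 3*x - 3.
∫_{-1}^{1} of each monomial x^k gives [2/(k+1) if k even, 0 if k odd]. Integrating term-by-term (or equivalently evaluating the antiderivative F(x) = 3*x^4/4 - x^3 + 3*x^2/2 - 3*x at the endpoints):
  F(1) − F(−1) = -7/4 − (25/4) = -8.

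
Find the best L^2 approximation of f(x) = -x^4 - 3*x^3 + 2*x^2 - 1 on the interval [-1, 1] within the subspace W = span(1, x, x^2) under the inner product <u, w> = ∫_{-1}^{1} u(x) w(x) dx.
g(x) = 8*x^2/7 - 9*x/5 - 32/35

The best approximation g ∈ W is the orthogonal projection of f onto W. Writing g = a_0 + a_1 x + a_2 x^2, the coefficients solve the normal equations G · a = b where
  G_{ij} = <φ_i, φ_j> and b_i = <f, φ_i>, with φ_0 = 1, φ_1 = x, φ_2 = x^2.
G =
  [2, 0, 2/3]
  [0, 2/3, 0]
  [2/3, 0, 2/5],
b = (-16/15, -6/5, -16/105).
Solving gives a_0 = -32/35, a_1 = -9/5, a_2 = 8/7, so
  g(x) = 8*x^2/7 - 9*x/5 - 32/35.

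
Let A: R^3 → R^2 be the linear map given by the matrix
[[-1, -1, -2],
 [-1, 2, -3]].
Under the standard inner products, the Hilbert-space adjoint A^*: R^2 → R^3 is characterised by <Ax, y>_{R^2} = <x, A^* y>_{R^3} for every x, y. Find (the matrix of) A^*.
A^* = A^T =
[[-1, -1],
 [-1, 2],
 [-2, -3]]

For real matrices with standard dot products, the defining identity <Ax, y> = <x, A^* y> gives (Ax)^T y = x^T (A^*) y, i.e. x^T A^T y = x^T (A^*) y. Since this holds for all x, y, we must have A^* = A^T. Therefore
A^* =
[[-1, -1],
 [-1, 2],
 [-2, -3]].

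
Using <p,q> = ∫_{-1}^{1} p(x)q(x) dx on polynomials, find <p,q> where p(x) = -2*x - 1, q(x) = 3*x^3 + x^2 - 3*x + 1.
<p,q> = -16/15

Expand the product: p(x)·q(x) = -6*x^4 - 5*x^3 + 5*x^2 + x - 1.
∫_{-1}^{1} of each monomial x^k gives [2/(k+1) if k even, 0 if k odd]. Integrating term-by-term (or equivalently evaluating the antiderivative F(x) = -6*x^5/5 - 5*x^4/4 + 5*x^3/3 + x^2/2 - x at the endpoints):
  F(1) − F(−1) = -77/60 − (-13/60) = -16/15.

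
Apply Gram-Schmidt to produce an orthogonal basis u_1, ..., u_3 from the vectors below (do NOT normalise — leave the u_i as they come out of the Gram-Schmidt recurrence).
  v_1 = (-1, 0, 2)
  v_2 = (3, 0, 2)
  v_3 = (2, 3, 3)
Orthogonal basis:
  u_1 = (-1, 0, 2)
  u_2 = (16/5, 0, 8/5)
  u_3 = (0, 3, 0)

Apply the Gram-Schmidt recurrence
  u_1 = v_1
  u_i = v_i − Σ_{j<i} ((v_i · u_j) / (u_j · u_j)) · u_j.

Step by step this gives:
  u_1 = (-1, 0, 2)
  u_2 = (16/5, 0, 8/5)
  u_3 = (0, 3, 0)

Orthogonality check:
  u_2 · u_1 = 0 (should be 0)
  u_3 · u_1 = 0 (should be 0)
  u_3 · u_2 = 0 (should be 0)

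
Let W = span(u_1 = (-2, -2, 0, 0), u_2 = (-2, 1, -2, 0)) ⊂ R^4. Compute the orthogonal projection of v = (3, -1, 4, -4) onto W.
proj_W(v) = (59/17, -25/17, 56/17, 0)

Set up U = [u_1 | ... | u_2] ∈ R^(4×2). The projector onto W = col(U) is P = U (U^T U)^(-1) U^T.
Compute U^T U =
  [8, 2]
  [2, 9],
and U^T v = (-4, -15).
Solve U^T U · c = U^T v for the coefficients: c = (-3/34, -28/17). The projection is proj_W(v) = U c.
Check: (v - proj_W(v)) · u_1 = 0  (should be 0).
Check: (v - proj_W(v)) · u_2 = 0  (should be 0).
Result: proj_W(v) = (59/17, -25/17, 56/17, 0).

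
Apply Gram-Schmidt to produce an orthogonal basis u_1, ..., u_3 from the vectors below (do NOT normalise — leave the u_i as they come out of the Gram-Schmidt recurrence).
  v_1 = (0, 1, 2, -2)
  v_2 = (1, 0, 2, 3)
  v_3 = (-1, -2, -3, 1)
Orthogonal basis:
  u_1 = (0, 1, 2, -2)
  u_2 = (1, 2/9, 22/9, 23/9)
  u_3 = (-33/61, -48/61, 21/61, -3/61)

Apply the Gram-Schmidt recurrence
  u_1 = v_1
  u_i = v_i − Σ_{j<i} ((v_i · u_j) / (u_j · u_j)) · u_j.

Step by step this gives:
  u_1 = (0, 1, 2, -2)
  u_2 = (1, 2/9, 22/9, 23/9)
  u_3 = (-33/61, -48/61, 21/61, -3/61)

Orthogonality check:
  u_2 · u_1 = 0 (should be 0)
  u_3 · u_1 = 0 (should be 0)
  u_3 · u_2 = 0 (should be 0)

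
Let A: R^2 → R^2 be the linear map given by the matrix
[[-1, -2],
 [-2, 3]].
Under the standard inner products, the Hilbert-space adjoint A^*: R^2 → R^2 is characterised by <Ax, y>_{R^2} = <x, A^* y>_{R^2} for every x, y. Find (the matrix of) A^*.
A^* = A^T =
[[-1, -2],
 [-2, 3]]

For real matrices with standard dot products, the defining identity <Ax, y> = <x, A^* y> gives (Ax)^T y = x^T (A^*) y, i.e. x^T A^T y = x^T (A^*) y. Since this holds for all x, y, we must have A^* = A^T. Therefore
A^* =
[[-1, -2],
 [-2, 3]].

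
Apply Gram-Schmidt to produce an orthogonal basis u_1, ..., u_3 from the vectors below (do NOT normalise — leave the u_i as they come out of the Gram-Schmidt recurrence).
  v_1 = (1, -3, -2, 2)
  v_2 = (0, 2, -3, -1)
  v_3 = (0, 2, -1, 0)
Orthogonal basis:
  u_1 = (1, -3, -2, 2)
  u_2 = (1/9, 5/3, -29/9, -7/9)
  u_3 = (21/124, 67/124, 11/124, 101/124)

Apply the Gram-Schmidt recurrence
  u_1 = v_1
  u_i = v_i − Σ_{j<i} ((v_i · u_j) / (u_j · u_j)) · u_j.

Step by step this gives:
  u_1 = (1, -3, -2, 2)
  u_2 = (1/9, 5/3, -29/9, -7/9)
  u_3 = (21/124, 67/124, 11/124, 101/124)

Orthogonality check:
  u_2 · u_1 = 0 (should be 0)
  u_3 · u_1 = 0 (should be 0)
  u_3 · u_2 = 0 (should be 0)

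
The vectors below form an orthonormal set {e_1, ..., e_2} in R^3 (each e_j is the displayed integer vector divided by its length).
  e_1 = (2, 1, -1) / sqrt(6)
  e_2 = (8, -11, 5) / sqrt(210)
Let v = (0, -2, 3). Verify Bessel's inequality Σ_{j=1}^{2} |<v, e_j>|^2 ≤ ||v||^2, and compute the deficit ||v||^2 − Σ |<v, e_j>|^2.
Σ |<v, e_j>|^2 = 374/35; ||v||^2 = 13; deficit = 81/35

Write each e_j = u_j / sqrt(<u_j, u_j>) where u_j is the displayed integer vector. Then <v, e_j> = <v, u_j> / sqrt(<u_j, u_j>), so |<v, e_j>|^2 = <v, u_j>^2 / <u_j, u_j>.
Coefficients: <v, e_1> = -5/sqrt(6), <v, e_2> = 37/sqrt(210).
Square and sum: Σ |<v, e_j>|^2 = 374/35.
Compute ||v||^2 = v·v = 13.
Deficit = 13 − 374/35 = 81/35 ≥ 0, confirming Bessel's inequality. (The deficit equals ||v − Σ <v,e_j> e_j||^2, the squared distance from v to span{e_j}.)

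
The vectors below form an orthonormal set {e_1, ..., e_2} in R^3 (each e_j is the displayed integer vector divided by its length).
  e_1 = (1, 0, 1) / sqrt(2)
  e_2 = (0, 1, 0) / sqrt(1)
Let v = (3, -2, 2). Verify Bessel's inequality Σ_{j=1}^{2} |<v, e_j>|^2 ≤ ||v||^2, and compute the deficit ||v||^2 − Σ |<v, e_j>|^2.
Σ |<v, e_j>|^2 = 33/2; ||v||^2 = 17; deficit = 1/2

Write each e_j = u_j / sqrt(<u_j, u_j>) where u_j is the displayed integer vector. Then <v, e_j> = <v, u_j> / sqrt(<u_j, u_j>), so |<v, e_j>|^2 = <v, u_j>^2 / <u_j, u_j>.
Coefficients: <v, e_1> = 5/sqrt(2), <v, e_2> = -2/sqrt(1).
Square and sum: Σ |<v, e_j>|^2 = 33/2.
Compute ||v||^2 = v·v = 17.
Deficit = 17 − 33/2 = 1/2 ≥ 0, confirming Bessel's inequality. (The deficit equals ||v − Σ <v,e_j> e_j||^2, the squared distance from v to span{e_j}.)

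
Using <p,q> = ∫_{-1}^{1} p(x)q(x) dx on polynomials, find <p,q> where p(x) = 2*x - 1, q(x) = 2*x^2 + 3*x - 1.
<p,q> = 14/3

Expand the product: p(x)·q(x) = 4*x^3 + 4*x^2 - 5*x + 1.
∫_{-1}^{1} of each monomial x^k gives [2/(k+1) if k even, 0 if k odd]. Integrating term-by-term (or equivalently evaluating the antiderivative F(x) = x^4 + 4*x^3/3 - 5*x^2/2 + x at the endpoints):
  F(1) − F(−1) = 5/6 − (-23/6) = 14/3.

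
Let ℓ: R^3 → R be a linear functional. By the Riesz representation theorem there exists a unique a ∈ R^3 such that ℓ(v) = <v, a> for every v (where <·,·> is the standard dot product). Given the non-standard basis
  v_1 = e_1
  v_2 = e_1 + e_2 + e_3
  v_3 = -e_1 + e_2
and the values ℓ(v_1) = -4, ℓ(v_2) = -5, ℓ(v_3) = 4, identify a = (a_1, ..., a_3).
a = (-4, 0, -1)

Write a = (a_1, ..., a_3) in the standard basis. For each basis vector v_i, ℓ(v_i) = <v_i, a> is a linear equation in the a_j's. Collect the n equations into a matrix system V a = ℓ, where row i of V is v_i (expressed in the standard basis). Since V is invertible (lower-triangular with 1s on the diagonal, up to permutation), solve by back-substitution:
  V =
[[1, 0, 0],
 [1, 1, 1],
 [-1, 1, 0]]
  V a = (-4, -5, 4)
Solving gives a = (-4, 0, -1).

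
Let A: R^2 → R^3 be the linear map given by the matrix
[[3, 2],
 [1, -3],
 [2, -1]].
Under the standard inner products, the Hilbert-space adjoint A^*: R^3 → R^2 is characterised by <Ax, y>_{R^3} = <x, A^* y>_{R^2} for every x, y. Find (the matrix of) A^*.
A^* = A^T =
[[3, 1, 2],
 [2, -3, -1]]

For real matrices with standard dot products, the defining identity <Ax, y> = <x, A^* y> gives (Ax)^T y = x^T (A^*) y, i.e. x^T A^T y = x^T (A^*) y. Since this holds for all x, y, we must have A^* = A^T. Therefore
A^* =
[[3, 1, 2],
 [2, -3, -1]].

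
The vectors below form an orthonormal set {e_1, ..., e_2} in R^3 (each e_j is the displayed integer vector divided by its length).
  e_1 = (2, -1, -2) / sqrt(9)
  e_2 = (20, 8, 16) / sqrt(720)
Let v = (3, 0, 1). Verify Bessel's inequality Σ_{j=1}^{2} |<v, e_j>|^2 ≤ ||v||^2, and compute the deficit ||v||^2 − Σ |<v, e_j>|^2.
Σ |<v, e_j>|^2 = 49/5; ||v||^2 = 10; deficit = 1/5

Write each e_j = u_j / sqrt(<u_j, u_j>) where u_j is the displayed integer vector. Then <v, e_j> = <v, u_j> / sqrt(<u_j, u_j>), so |<v, e_j>|^2 = <v, u_j>^2 / <u_j, u_j>.
Coefficients: <v, e_1> = 4/sqrt(9), <v, e_2> = 76/sqrt(720).
Square and sum: Σ |<v, e_j>|^2 = 49/5.
Compute ||v||^2 = v·v = 10.
Deficit = 10 − 49/5 = 1/5 ≥ 0, confirming Bessel's inequality. (The deficit equals ||v − Σ <v,e_j> e_j||^2, the squared distance from v to span{e_j}.)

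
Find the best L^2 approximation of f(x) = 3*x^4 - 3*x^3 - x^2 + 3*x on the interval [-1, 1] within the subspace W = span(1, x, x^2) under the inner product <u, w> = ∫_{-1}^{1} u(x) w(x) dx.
g(x) = 11*x^2/7 + 6*x/5 - 9/35

The best approximation g ∈ W is the orthogonal projection of f onto W. Writing g = a_0 + a_1 x + a_2 x^2, the coefficients solve the normal equations G · a = b where
  G_{ij} = <φ_i, φ_j> and b_i = <f, φ_i>, with φ_0 = 1, φ_1 = x, φ_2 = x^2.
G =
  [2, 0, 2/3]
  [0, 2/3, 0]
  [2/3, 0, 2/5],
b = (8/15, 4/5, 16/35).
Solving gives a_0 = -9/35, a_1 = 6/5, a_2 = 11/7, so
  g(x) = 11*x^2/7 + 6*x/5 - 9/35.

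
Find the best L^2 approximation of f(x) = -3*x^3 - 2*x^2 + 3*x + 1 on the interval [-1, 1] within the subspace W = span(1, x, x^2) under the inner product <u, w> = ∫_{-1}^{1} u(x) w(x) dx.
g(x) = -2*x^2 + 6*x/5 + 1

The best approximation g ∈ W is the orthogonal projection of f onto W. Writing g = a_0 + a_1 x + a_2 x^2, the coefficients solve the normal equations G · a = b where
  G_{ij} = <φ_i, φ_j> and b_i = <f, φ_i>, with φ_0 = 1, φ_1 = x, φ_2 = x^2.
G =
  [2, 0, 2/3]
  [0, 2/3, 0]
  [2/3, 0, 2/5],
b = (2/3, 4/5, -2/15).
Solving gives a_0 = 1, a_1 = 6/5, a_2 = -2, so
  g(x) = -2*x^2 + 6*x/5 + 1.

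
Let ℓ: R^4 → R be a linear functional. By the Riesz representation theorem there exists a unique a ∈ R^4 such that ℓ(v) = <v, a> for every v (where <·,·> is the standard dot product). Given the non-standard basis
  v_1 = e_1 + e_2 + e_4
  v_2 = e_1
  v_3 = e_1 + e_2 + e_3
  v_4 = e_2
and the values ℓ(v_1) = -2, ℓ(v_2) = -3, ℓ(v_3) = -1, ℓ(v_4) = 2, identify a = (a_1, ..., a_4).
a = (-3, 2, 0, -1)

Write a = (a_1, ..., a_4) in the standard basis. For each basis vector v_i, ℓ(v_i) = <v_i, a> is a linear equation in the a_j's. Collect the n equations into a matrix system V a = ℓ, where row i of V is v_i (expressed in the standard basis). Since V is invertible (lower-triangular with 1s on the diagonal, up to permutation), solve by back-substitution:
  V =
[[1, 1, 0, 1],
 [1, 0, 0, 0],
 [1, 1, 1, 0],
 [0, 1, 0, 0]]
  V a = (-2, -3, -1, 2)
Solving gives a = (-3, 2, 0, -1).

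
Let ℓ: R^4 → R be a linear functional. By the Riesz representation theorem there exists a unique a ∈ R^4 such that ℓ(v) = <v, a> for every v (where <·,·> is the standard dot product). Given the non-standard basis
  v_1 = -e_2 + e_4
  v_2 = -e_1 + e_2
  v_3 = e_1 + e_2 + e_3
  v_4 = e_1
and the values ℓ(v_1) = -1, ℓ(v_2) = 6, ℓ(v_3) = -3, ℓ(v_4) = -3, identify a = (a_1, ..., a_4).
a = (-3, 3, -3, 2)

Write a = (a_1, ..., a_4) in the standard basis. For each basis vector v_i, ℓ(v_i) = <v_i, a> is a linear equation in the a_j's. Collect the n equations into a matrix system V a = ℓ, where row i of V is v_i (expressed in the standard basis). Since V is invertible (lower-triangular with 1s on the diagonal, up to permutation), solve by back-substitution:
  V =
[[0, -1, 0, 1],
 [-1, 1, 0, 0],
 [1, 1, 1, 0],
 [1, 0, 0, 0]]
  V a = (-1, 6, -3, -3)
Solving gives a = (-3, 3, -3, 2).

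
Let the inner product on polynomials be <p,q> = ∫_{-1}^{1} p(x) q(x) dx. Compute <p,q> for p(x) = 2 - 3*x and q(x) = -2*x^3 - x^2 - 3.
<p,q> = -164/15

Expand the product: p(x)·q(x) = 6*x^4 - x^3 - 2*x^2 + 9*x - 6.
∫_{-1}^{1} of each monomial x^k gives [2/(k+1) if k even, 0 if k odd]. Integrating term-by-term (or equivalently evaluating the antiderivative F(x) = 6*x^5/5 - x^4/4 - 2*x^3/3 + 9*x^2/2 - 6*x at the endpoints):
  F(1) − F(−1) = -73/60 − (583/60) = -164/15.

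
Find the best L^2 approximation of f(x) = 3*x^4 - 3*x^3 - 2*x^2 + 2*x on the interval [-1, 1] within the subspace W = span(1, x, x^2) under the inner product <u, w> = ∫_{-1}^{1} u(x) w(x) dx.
g(x) = 4*x^2/7 + x/5 - 9/35

The best approximation g ∈ W is the orthogonal projection of f onto W. Writing g = a_0 + a_1 x + a_2 x^2, the coefficients solve the normal equations G · a = b where
  G_{ij} = <φ_i, φ_j> and b_i = <f, φ_i>, with φ_0 = 1, φ_1 = x, φ_2 = x^2.
G =
  [2, 0, 2/3]
  [0, 2/3, 0]
  [2/3, 0, 2/5],
b = (-2/15, 2/15, 2/35).
Solving gives a_0 = -9/35, a_1 = 1/5, a_2 = 4/7, so
  g(x) = 4*x^2/7 + x/5 - 9/35.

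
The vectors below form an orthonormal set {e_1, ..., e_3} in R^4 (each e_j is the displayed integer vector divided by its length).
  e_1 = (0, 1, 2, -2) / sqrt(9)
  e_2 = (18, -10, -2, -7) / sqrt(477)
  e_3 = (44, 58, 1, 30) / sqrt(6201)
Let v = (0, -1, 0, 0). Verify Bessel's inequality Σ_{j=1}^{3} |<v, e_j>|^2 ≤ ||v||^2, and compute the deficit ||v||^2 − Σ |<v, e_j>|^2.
Σ |<v, e_j>|^2 = 101/117; ||v||^2 = 1; deficit = 16/117

Write each e_j = u_j / sqrt(<u_j, u_j>) where u_j is the displayed integer vector. Then <v, e_j> = <v, u_j> / sqrt(<u_j, u_j>), so |<v, e_j>|^2 = <v, u_j>^2 / <u_j, u_j>.
Coefficients: <v, e_1> = -1/sqrt(9), <v, e_2> = 10/sqrt(477), <v, e_3> = -58/sqrt(6201).
Square and sum: Σ |<v, e_j>|^2 = 101/117.
Compute ||v||^2 = v·v = 1.
Deficit = 1 − 101/117 = 16/117 ≥ 0, confirming Bessel's inequality. (The deficit equals ||v − Σ <v,e_j> e_j||^2, the squared distance from v to span{e_j}.)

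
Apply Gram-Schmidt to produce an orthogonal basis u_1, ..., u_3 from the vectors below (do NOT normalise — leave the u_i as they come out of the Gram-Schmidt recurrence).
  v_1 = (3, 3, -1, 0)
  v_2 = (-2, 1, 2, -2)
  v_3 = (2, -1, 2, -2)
Orthogonal basis:
  u_1 = (3, 3, -1, 0)
  u_2 = (-23/19, 34/19, 33/19, -2)
  u_3 = (242/111, -184/111, 58/37, -160/111)

Apply the Gram-Schmidt recurrence
  u_1 = v_1
  u_i = v_i − Σ_{j<i} ((v_i · u_j) / (u_j · u_j)) · u_j.

Step by step this gives:
  u_1 = (3, 3, -1, 0)
  u_2 = (-23/19, 34/19, 33/19, -2)
  u_3 = (242/111, -184/111, 58/37, -160/111)

Orthogonality check:
  u_2 · u_1 = 0 (should be 0)
  u_3 · u_1 = 0 (should be 0)
  u_3 · u_2 = 0 (should be 0)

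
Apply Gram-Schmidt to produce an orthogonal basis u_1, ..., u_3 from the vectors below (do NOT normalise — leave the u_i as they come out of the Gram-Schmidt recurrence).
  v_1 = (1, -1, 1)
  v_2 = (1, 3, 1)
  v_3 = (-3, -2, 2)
Orthogonal basis:
  u_1 = (1, -1, 1)
  u_2 = (4/3, 8/3, 4/3)
  u_3 = (-5/2, 0, 5/2)

Apply the Gram-Schmidt recurrence
  u_1 = v_1
  u_i = v_i − Σ_{j<i} ((v_i · u_j) / (u_j · u_j)) · u_j.

Step by step this gives:
  u_1 = (1, -1, 1)
  u_2 = (4/3, 8/3, 4/3)
  u_3 = (-5/2, 0, 5/2)

Orthogonality check:
  u_2 · u_1 = 0 (should be 0)
  u_3 · u_1 = 0 (should be 0)
  u_3 · u_2 = 0 (should be 0)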